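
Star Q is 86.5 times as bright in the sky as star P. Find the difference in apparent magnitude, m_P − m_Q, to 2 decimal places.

m_P − m_Q ≈ 4.84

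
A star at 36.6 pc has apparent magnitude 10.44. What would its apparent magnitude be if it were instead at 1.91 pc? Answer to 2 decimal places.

m ≈ 4.03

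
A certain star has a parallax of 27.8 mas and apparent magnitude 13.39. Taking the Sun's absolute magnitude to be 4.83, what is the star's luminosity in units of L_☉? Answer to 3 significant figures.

L/L_☉ ≈ 4.87×10^-3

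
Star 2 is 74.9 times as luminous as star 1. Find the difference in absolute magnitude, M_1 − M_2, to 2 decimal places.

Pogson: ΔM = −2.5 log₁₀(ratio) = −2.5 log₁₀(74.9) = −2.5 × 1.8745 = -4.686
Star 2 is brighter so has the smaller magnitude: M_1 − M_2 is positive.

M_1 − M_2 ≈ 4.69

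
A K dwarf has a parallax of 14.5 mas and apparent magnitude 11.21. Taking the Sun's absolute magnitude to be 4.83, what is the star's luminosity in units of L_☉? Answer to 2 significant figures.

L/L_☉ ≈ 0.13

d = 1/p = 1000/14.5 mas = 68.97 pc
M = m − 5 log₁₀ d + 5 = 11.21 − 5·1.8386 + 5 = 7.017
M − M_☉ = 7.017 − 4.83 = 2.187
L/L_☉ = 10^(−0.4 × 2.187) = 0.1334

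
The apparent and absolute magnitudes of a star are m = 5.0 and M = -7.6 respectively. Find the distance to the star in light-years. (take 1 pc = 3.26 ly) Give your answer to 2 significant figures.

Distance modulus: m − M = 5.0 − (-7.6) = 12.600
m − M = 5 log₁₀ d − 5
log₁₀ d = (m − M)/5 + 1 = 3.5200
d = 10^3.5200 = 3311 pc
= 10790 ly

d ≈ 11000 ly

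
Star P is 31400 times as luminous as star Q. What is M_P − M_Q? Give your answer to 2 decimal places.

M_P − M_Q ≈ -11.24

Pogson: ΔM = −2.5 log₁₀(ratio) = −2.5 log₁₀(31400) = −2.5 × 4.4969 = -11.242
Star P is brighter, so it has the smaller magnitude: the difference is negative.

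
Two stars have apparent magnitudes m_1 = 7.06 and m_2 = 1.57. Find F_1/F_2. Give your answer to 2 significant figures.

F_1/F_2 ≈ 6.4×10^-3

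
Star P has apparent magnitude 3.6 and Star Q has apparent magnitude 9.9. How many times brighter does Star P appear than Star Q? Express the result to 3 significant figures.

331

Magnitude difference = -6.3
Flux ratio = 10^(−0.4 Δm) = 10^(−0.4 × -6.3) = 10^2.520 = 331.1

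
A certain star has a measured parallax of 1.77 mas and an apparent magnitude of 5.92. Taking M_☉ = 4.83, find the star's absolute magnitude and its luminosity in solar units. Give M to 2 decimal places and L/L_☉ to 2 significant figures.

M ≈ -2.84; L/L_☉ ≈ 1200

d = 1/p = 1000/1.77 mas = 565.0 pc
M = m − 5 log₁₀ d + 5 = 5.92 − 5·2.7520 + 5 = -2.840
M − M_☉ = -2.840 − 4.83 = -7.670
L/L_☉ = 10^(−0.4 × -7.670) = 1170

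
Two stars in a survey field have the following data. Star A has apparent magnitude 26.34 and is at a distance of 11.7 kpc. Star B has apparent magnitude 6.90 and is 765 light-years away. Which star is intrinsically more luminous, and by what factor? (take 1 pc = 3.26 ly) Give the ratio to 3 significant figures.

Star A: d = 11.7 kpc = 11700 pc
Star A: M = m − 5 log₁₀ d + 5 = 26.34 − 5·4.0682 + 5 = 10.999
Star B: d = 765 ly / 3.26 = 234.7 pc
Star B: M = m − 5 log₁₀ d + 5 = 6.90 − 5·2.3704 + 5 = 0.048
ΔM = M_A − M_B = 10.999 − (0.048) = 10.951; smaller M is more luminous → Star B.
L ratio = 10^(0.4 |ΔM|) = 10^4.381 = 24020

Star B is more luminous, by a factor of 24000.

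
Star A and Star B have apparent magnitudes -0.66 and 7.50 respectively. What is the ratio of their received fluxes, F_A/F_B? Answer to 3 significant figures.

F_A/F_B ≈ 1840

Δm = -0.66 − (7.50) = -8.16
Flux ratio = 10^(−0.4 Δm) = 10^(−0.4 × -8.16) = 10^3.264 = 1837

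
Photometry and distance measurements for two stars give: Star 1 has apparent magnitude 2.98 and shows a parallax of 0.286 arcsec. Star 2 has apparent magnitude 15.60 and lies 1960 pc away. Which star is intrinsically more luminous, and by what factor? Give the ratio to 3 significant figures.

Star 1: d = 1/p = 1/0.286″ = 3.497 pc
Star 1: M = m − 5 log₁₀ d + 5 = 2.98 − 5·0.5436 + 5 = 5.262
Star 2: M = m − 5 log₁₀ d + 5 = 15.60 − 5·3.2923 + 5 = 4.139
ΔM = M_1 − M_2 = 5.262 − (4.139) = 1.123; smaller M is more luminous → Star 2.
L ratio = 10^(0.4 |ΔM|) = 10^0.449 = 2.813

Star 2 is more luminous, by a factor of 2.81.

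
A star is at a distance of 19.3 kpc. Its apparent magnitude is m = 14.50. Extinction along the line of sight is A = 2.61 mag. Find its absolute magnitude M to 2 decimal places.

M ≈ -4.54

d = 19.3 kpc = 19300 pc
5 log₁₀(d/10 pc) = 5 log₁₀(19300) − 5 = 16.428
M = m − 5 log₁₀(d/10) − A = 14.50 − 16.428 − 2.61 = -4.538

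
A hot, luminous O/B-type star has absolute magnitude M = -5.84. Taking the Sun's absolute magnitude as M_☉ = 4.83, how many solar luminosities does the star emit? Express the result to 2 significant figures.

L/L_☉ ≈ 19000

M − M_☉ = -5.84 − 4.83 = -10.670
L/L_☉ = 10^(−0.4 (M − M_☉)) = 10^4.268 = 18540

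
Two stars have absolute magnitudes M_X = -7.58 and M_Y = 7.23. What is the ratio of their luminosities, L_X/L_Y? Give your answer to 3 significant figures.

L_X/L_Y ≈ 839000

ΔM = M_X − M_Y = -14.81
L_X/L_Y = 10^(−0.4 ΔM) = 10^5.924 = 839500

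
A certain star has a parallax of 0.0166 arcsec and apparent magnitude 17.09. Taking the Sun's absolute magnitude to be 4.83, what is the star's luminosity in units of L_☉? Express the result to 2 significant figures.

L/L_☉ ≈ 4.5×10^-4

d = 1/p = 1/0.0166″ = 60.24 pc
M = m − 5 log₁₀ d + 5 = 17.09 − 5·1.7799 + 5 = 13.191
M − M_☉ = 13.191 − 4.83 = 8.361
L/L_☉ = 10^(−0.4 × 8.361) = 4.527×10^-4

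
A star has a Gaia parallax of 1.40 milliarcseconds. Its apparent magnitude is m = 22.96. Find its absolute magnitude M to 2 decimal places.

p = 1.40 mas = 1.40×10^-3″ → d = 1/p = 714.3 pc
5 log₁₀(d/10 pc) = 5 log₁₀(714.3) − 5 = 9.269
M = m − 5 log₁₀(d/10) = 22.96 − 9.269 = 13.691

M ≈ 13.69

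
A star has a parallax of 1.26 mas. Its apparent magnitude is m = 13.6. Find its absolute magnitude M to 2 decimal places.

M ≈ 4.10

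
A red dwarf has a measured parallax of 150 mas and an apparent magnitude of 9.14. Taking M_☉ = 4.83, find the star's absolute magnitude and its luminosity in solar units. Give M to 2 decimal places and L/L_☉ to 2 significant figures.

d = 1/p = 1000/150 mas = 6.667 pc
M = m − 5 log₁₀ d + 5 = 9.14 − 5·0.8239 + 5 = 10.020
M − M_☉ = 10.020 − 4.83 = 5.190
L/L_☉ = 10^(−0.4 × 5.190) = 8.391×10^-3

M ≈ 10.02; L/L_☉ ≈ 8.4×10^-3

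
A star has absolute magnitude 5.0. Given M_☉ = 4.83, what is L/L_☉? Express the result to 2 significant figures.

L/L_☉ ≈ 0.86

M − M_☉ = 5.0 − 4.83 = 0.170
L/L_☉ = 10^(−0.4 (M − M_☉)) = 10^-0.068 = 0.8551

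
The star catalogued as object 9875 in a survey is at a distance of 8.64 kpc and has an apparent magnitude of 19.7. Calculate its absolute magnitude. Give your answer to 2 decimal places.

d = 8.64 kpc = 8640 pc
5 log₁₀(d/10 pc) = 5 log₁₀(8640) − 5 = 14.683
M = m − 5 log₁₀(d/10) = 19.7 − 14.683 = 5.017

M ≈ 5.02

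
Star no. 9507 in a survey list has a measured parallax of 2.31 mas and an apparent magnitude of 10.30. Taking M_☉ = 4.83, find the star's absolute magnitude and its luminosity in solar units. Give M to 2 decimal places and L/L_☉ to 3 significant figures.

d = 1/p = 1000/2.31 mas = 432.9 pc
M = m − 5 log₁₀ d + 5 = 10.30 − 5·2.6364 + 5 = 2.118
M − M_☉ = 2.118 − 4.83 = -2.712
L/L_☉ = 10^(−0.4 × -2.712) = 12.16

M ≈ 2.12; L/L_☉ ≈ 12.2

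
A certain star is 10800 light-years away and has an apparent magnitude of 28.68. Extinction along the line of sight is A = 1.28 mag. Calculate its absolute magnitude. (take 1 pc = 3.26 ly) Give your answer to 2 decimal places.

M ≈ 14.80

d = 10800 ly / 3.26 = 3313 pc
5 log₁₀(d/10 pc) = 5 log₁₀(3313) − 5 = 12.601
M = m − 5 log₁₀(d/10) − A = 28.68 − 12.601 − 1.28 = 14.799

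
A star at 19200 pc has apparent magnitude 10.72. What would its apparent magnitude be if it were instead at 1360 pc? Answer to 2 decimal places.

Flux ∝ 1/d², so Δm = 5 log₁₀(d₂/d₁) = 5 log₁₀(1360/19200) = -5.749
m₂ = m₁ + Δm = 10.72 + (-5.749) = 4.971

m ≈ 4.97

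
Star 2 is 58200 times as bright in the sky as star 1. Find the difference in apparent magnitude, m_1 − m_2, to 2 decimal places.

m_1 − m_2 ≈ 11.91

Pogson: Δm = −2.5 log₁₀(ratio) = −2.5 log₁₀(58200) = −2.5 × 4.7649 = -11.912
Star 2 is brighter so has the smaller magnitude: m_1 − m_2 is positive.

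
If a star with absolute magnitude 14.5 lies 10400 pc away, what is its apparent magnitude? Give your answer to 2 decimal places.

m ≈ 29.59

m = M + 5 log₁₀ d − 5 = 14.5 + 5·4.0170 − 5 = 29.585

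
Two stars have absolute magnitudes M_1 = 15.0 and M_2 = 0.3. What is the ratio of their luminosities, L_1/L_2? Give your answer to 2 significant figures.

L_1/L_2 ≈ 1.3×10^-6

ΔM = M_1 − M_2 = 14.7
L_1/L_2 = 10^(−0.4 ΔM) = 10^-5.880 = 1.318×10^-6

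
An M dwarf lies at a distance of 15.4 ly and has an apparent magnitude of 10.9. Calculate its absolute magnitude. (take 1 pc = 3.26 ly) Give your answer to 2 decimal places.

M ≈ 12.53

d = 15.4 ly / 3.26 = 4.724 pc
5 log₁₀(d/10 pc) = 5 log₁₀(4.724) − 5 = -1.628
M = m − 5 log₁₀(d/10) = 10.9 + 1.628 = 12.528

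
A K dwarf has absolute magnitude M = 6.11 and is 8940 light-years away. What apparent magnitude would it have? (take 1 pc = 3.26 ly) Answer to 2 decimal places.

d = 8940 ly / 3.26 = 2742 pc
m = M + 5 log₁₀ d − 5 = 6.11 + 5·3.4381 − 5 = 18.301

m ≈ 18.30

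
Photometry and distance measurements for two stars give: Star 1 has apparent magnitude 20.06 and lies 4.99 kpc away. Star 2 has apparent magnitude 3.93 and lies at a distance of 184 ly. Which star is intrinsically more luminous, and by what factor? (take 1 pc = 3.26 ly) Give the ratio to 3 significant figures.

Star 1: d = 4.99 kpc = 4990 pc
Star 1: M = m − 5 log₁₀ d + 5 = 20.06 − 5·3.6981 + 5 = 6.569
Star 2: d = 184 ly / 3.26 = 56.44 pc
Star 2: M = m − 5 log₁₀ d + 5 = 3.93 − 5·1.7516 + 5 = 0.172
ΔM = M_1 − M_2 = 6.569 − (0.172) = 6.397; smaller M is more luminous → Star 2.
L ratio = 10^(0.4 |ΔM|) = 10^2.559 = 362.2

Star 2 is more luminous, by a factor of 362.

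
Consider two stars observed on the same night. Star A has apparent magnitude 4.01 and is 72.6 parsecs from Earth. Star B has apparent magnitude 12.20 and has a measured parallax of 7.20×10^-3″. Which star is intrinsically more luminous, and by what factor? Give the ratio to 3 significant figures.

Star A is more luminous, by a factor of 516.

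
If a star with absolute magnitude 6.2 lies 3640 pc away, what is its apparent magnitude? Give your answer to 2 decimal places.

m ≈ 19.01

m = M + 5 log₁₀ d − 5 = 6.2 + 5·3.5611 − 5 = 19.006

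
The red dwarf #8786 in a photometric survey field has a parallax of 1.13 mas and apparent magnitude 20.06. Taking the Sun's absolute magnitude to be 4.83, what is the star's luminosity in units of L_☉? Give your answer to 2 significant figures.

d = 1/p = 1000/1.13 mas = 885.0 pc
M = m − 5 log₁₀ d + 5 = 20.06 − 5·2.9469 + 5 = 10.325
M − M_☉ = 10.325 − 4.83 = 5.495
L/L_☉ = 10^(−0.4 × 5.495) = 6.336×10^-3

L/L_☉ ≈ 6.3×10^-3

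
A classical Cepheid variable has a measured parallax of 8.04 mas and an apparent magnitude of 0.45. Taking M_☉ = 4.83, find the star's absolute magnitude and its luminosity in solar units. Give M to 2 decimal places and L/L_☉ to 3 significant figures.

d = 1/p = 1000/8.04 mas = 124.4 pc
M = m − 5 log₁₀ d + 5 = 0.45 − 5·2.0947 + 5 = -5.024
M − M_☉ = -5.024 − 4.83 = -9.854
L/L_☉ = 10^(−0.4 × -9.854) = 8740

M ≈ -5.02; L/L_☉ ≈ 8740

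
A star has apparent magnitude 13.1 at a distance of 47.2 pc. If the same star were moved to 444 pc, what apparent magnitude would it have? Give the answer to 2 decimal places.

m ≈ 17.97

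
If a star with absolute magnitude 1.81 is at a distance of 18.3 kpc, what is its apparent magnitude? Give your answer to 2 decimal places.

m ≈ 18.12

d = 18.3 kpc = 18300 pc
m = M + 5 log₁₀ d − 5 = 1.81 + 5·4.2625 − 5 = 18.122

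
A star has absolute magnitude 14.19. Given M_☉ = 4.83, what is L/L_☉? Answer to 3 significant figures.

L/L_☉ ≈ 1.80×10^-4

M − M_☉ = 14.19 − 4.83 = 9.360
L/L_☉ = 10^(−0.4 (M − M_☉)) = 10^-3.744 = 1.803×10^-4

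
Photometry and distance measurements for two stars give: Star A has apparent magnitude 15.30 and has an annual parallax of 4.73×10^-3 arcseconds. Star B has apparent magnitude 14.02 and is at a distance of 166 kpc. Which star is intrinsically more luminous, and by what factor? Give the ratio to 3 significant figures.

Star A: d = 1/p = 1/4.73×10^-3″ = 211.4 pc
Star A: M = m − 5 log₁₀ d + 5 = 15.30 − 5·2.3251 + 5 = 8.674
Star B: d = 166 kpc = 166000 pc
Star B: M = m − 5 log₁₀ d + 5 = 14.02 − 5·5.2201 + 5 = -7.081
ΔM = M_A − M_B = 8.674 − (-7.081) = 15.755; smaller M is more luminous → Star B.
L ratio = 10^(0.4 |ΔM|) = 10^6.302 = 2.004×10^6

Star B is more luminous, by a factor of 2.00×10^6.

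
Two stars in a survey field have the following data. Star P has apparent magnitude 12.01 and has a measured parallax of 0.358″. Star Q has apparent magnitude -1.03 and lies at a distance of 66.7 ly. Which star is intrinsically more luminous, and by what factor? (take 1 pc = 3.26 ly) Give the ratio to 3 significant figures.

Star Q is more luminous, by a factor of 8.82×10^6.

Star P: d = 1/p = 1/0.358″ = 2.793 pc
Star P: M = m − 5 log₁₀ d + 5 = 12.01 − 5·0.4461 + 5 = 14.779
Star Q: d = 66.7 ly / 3.26 = 20.46 pc
Star Q: M = m − 5 log₁₀ d + 5 = -1.03 − 5·1.3109 + 5 = -2.585
ΔM = M_P − M_Q = 14.779 − (-2.585) = 17.364; smaller M is more luminous → Star Q.
L ratio = 10^(0.4 |ΔM|) = 10^6.946 = 8.822×10^6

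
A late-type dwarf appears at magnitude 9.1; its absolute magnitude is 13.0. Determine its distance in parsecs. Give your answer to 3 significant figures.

μ = m − M = -3.900
m − M = 5 log₁₀ d − 5
log₁₀ d = (m − M)/5 + 1 = 0.2200
d = 10^0.2200 = 1.660 pc

d ≈ 1.66 pc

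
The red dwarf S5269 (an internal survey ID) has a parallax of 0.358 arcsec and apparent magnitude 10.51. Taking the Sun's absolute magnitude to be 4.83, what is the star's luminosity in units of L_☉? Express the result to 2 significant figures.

L/L_☉ ≈ 4.2×10^-4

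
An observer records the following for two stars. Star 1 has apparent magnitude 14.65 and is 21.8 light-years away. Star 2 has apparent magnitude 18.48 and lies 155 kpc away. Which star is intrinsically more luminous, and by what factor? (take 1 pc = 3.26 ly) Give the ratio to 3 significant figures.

Star 2 is more luminous, by a factor of 1.58×10^7.

Star 1: d = 21.8 ly / 3.26 = 6.687 pc
Star 1: M = m − 5 log₁₀ d + 5 = 14.65 − 5·0.8252 + 5 = 15.524
Star 2: d = 155 kpc = 155000 pc
Star 2: M = m − 5 log₁₀ d + 5 = 18.48 − 5·5.1903 + 5 = -2.472
ΔM = M_1 − M_2 = 15.524 − (-2.472) = 17.995; smaller M is more luminous → Star 2.
L ratio = 10^(0.4 |ΔM|) = 10^7.198 = 1.578×10^7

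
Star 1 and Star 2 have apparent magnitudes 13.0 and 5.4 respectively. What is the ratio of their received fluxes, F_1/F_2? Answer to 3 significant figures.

F_1/F_2 ≈ 9.12×10^-4

Δm = 13.0 − (5.4) = 7.6
Flux ratio = 10^(−0.4 Δm) = 10^(−0.4 × 7.6) = 10^-3.040 = 9.120×10^-4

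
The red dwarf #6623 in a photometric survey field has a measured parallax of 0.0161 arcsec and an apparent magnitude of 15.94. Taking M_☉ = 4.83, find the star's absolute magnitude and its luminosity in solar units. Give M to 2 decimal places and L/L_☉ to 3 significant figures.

M ≈ 11.97; L/L_☉ ≈ 1.39×10^-3

d = 1/p = 1/0.0161″ = 62.11 pc
M = m − 5 log₁₀ d + 5 = 15.94 − 5·1.7932 + 5 = 11.974
M − M_☉ = 11.974 − 4.83 = 7.144
L/L_☉ = 10^(−0.4 × 7.144) = 1.388×10^-3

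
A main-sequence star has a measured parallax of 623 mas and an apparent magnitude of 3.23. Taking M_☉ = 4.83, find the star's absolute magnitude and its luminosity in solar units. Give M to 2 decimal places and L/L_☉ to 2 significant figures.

d = 1/p = 1000/623 mas = 1.605 pc
M = m − 5 log₁₀ d + 5 = 3.23 − 5·0.2055 + 5 = 7.202
M − M_☉ = 7.202 − 4.83 = 2.372
L/L_☉ = 10^(−0.4 × 2.372) = 0.1125

M ≈ 7.20; L/L_☉ ≈ 0.11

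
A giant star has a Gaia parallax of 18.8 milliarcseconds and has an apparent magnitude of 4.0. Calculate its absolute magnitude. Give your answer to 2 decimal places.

M ≈ 0.37

p = 18.8 mas = 0.0188″ → d = 1/p = 53.19 pc
5 log₁₀(d/10 pc) = 5 log₁₀(53.19) − 5 = 3.629
M = m − 5 log₁₀(d/10) = 4.0 − 3.629 = 0.371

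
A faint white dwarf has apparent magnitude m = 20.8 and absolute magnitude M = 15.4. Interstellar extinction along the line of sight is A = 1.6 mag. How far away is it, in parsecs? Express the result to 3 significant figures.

d ≈ 57.5 pc

m − M = 5 log₁₀(d/10 pc) + A  ⇒  20.8 − (15.4) − 1.6 = 5 log₁₀(d/10)
3.800 = 5 log₁₀(d/10)
log₁₀ d = (m − M − A)/5 + 1 = 1.7600
d = 10^1.7600 = 57.54 pc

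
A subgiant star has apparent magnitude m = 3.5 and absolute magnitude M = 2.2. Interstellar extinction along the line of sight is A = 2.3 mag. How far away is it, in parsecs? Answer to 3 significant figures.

m − M = 5 log₁₀(d/10 pc) + A  ⇒  3.5 − (2.2) − 2.3 = 5 log₁₀(d/10)
-1.000 = 5 log₁₀(d/10)
log₁₀ d = (m − M − A)/5 + 1 = 0.8000
d = 10^0.8000 = 6.310 pc

d ≈ 6.31 pc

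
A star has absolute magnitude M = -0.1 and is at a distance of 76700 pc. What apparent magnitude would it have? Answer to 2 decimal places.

m ≈ 19.32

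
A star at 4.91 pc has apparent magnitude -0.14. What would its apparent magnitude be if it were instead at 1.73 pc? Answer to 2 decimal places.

m ≈ -2.41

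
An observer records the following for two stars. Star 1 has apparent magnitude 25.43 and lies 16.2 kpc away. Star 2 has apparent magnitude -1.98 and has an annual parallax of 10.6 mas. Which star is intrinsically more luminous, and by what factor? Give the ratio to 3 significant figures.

Star 2 is more luminous, by a factor of 3.12×10^6.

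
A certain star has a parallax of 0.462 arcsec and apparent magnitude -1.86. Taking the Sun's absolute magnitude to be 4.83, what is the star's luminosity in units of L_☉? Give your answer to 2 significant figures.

d = 1/p = 1/0.462″ = 2.165 pc
M = m − 5 log₁₀ d + 5 = -1.86 − 5·0.3354 + 5 = 1.463
M − M_☉ = 1.463 − 4.83 = -3.367
L/L_☉ = 10^(−0.4 × -3.367) = 22.22

L/L_☉ ≈ 22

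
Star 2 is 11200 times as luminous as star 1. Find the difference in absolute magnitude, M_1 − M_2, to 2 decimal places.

M_1 − M_2 ≈ 10.12

Pogson: ΔM = −2.5 log₁₀(ratio) = −2.5 log₁₀(11200) = −2.5 × 4.0492 = -10.123
Star 2 is brighter so has the smaller magnitude: M_1 − M_2 is positive.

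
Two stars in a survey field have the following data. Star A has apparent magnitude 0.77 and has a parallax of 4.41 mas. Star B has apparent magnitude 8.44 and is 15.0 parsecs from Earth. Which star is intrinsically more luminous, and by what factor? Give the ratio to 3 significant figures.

Star A: p = 4.41 mas = 4.41×10^-3″ → d = 1/p = 226.8 pc
Star A: M = m − 5 log₁₀ d + 5 = 0.77 − 5·2.3556 + 5 = -6.008
Star B: M = m − 5 log₁₀ d + 5 = 8.44 − 5·1.1761 + 5 = 7.560
ΔM = M_A − M_B = -6.008 − (7.560) = -13.567; smaller M is more luminous → Star A.
L ratio = 10^(0.4 |ΔM|) = 10^5.427 = 267300

Star A is more luminous, by a factor of 267000.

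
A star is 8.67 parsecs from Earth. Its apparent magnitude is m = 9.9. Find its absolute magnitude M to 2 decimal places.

M ≈ 10.21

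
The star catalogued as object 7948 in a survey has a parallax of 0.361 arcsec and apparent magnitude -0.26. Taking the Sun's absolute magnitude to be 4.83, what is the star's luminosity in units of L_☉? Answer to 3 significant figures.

L/L_☉ ≈ 8.34

d = 1/p = 1/0.361″ = 2.770 pc
M = m − 5 log₁₀ d + 5 = -0.26 − 5·0.4425 + 5 = 2.528
M − M_☉ = 2.528 − 4.83 = -2.302
L/L_☉ = 10^(−0.4 × -2.302) = 8.337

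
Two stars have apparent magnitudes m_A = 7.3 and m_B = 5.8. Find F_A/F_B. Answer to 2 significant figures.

F_A/F_B ≈ 0.25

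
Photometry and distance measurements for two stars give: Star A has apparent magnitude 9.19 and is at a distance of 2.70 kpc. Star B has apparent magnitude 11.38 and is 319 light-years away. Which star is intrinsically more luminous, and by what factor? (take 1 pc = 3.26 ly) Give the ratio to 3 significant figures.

Star A is more luminous, by a factor of 5720.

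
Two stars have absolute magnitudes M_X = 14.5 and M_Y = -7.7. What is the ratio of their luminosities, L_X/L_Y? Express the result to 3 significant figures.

ΔM = M_X − M_Y = 22.2
L_X/L_Y = 10^(−0.4 ΔM) = 10^-8.880 = 1.318×10^-9

L_X/L_Y ≈ 1.32×10^-9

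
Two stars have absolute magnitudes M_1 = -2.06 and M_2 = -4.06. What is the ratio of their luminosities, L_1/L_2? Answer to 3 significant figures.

L_1/L_2 ≈ 0.158

ΔM = M_1 − M_2 = 2.00
L_1/L_2 = 10^(−0.4 ΔM) = 10^-0.800 = 0.1585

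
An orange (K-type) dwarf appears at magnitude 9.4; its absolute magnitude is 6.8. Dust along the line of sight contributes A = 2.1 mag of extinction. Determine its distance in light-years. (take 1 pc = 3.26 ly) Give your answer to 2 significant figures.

m − M = 5 log₁₀(d/10 pc) + A  ⇒  9.4 − (6.8) − 2.1 = 5 log₁₀(d/10)
0.500 = 5 log₁₀(d/10)
log₁₀ d = (m − M − A)/5 + 1 = 1.1000
d = 10^1.1000 = 12.59 pc
= 41.04 ly

d ≈ 41 ly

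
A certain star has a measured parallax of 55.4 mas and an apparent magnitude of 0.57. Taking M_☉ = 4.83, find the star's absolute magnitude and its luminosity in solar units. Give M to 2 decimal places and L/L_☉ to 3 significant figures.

M ≈ -0.71; L/L_☉ ≈ 165

d = 1/p = 1000/55.4 mas = 18.05 pc
M = m − 5 log₁₀ d + 5 = 0.57 − 5·1.2565 + 5 = -0.712
M − M_☉ = -0.712 − 4.83 = -5.542
L/L_☉ = 10^(−0.4 × -5.542) = 164.8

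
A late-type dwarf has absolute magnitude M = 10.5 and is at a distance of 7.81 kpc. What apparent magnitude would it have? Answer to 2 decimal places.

d = 7.81 kpc = 7810 pc
m = M + 5 log₁₀ d − 5 = 10.5 + 5·3.8927 − 5 = 24.963

m ≈ 24.96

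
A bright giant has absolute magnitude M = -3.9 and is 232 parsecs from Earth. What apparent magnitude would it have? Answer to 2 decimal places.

m ≈ 2.93

m = M + 5 log₁₀ d − 5 = -3.9 + 5·2.3655 − 5 = 2.927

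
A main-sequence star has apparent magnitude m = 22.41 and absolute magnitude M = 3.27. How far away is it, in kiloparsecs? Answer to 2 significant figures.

d ≈ 67 kpc

μ = m − M = 19.140
m − M = 5 log₁₀ d − 5
log₁₀ d = (m − M)/5 + 1 = 4.8280
d = 10^4.8280 = 67300 pc
= 67.30 kpc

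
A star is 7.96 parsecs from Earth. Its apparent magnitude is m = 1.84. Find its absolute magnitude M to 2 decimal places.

M ≈ 2.34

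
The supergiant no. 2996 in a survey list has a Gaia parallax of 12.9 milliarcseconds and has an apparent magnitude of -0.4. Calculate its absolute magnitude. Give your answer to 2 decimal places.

M ≈ -4.85

p = 12.9 mas = 0.0129″ → d = 1/p = 77.52 pc
5 log₁₀(d/10 pc) = 5 log₁₀(77.52) − 5 = 4.447
M = m − 5 log₁₀(d/10) = -0.4 − 4.447 = -4.847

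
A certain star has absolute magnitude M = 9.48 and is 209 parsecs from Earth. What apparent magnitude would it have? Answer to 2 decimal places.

m = M + 5 log₁₀ d − 5 = 9.48 + 5·2.3201 − 5 = 16.081

m ≈ 16.08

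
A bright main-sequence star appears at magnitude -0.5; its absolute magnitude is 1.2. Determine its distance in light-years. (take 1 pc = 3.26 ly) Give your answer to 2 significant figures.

μ = m − M = -1.700
m − M = 5 log₁₀ d − 5
log₁₀ d = (m − M)/5 + 1 = 0.6600
d = 10^0.6600 = 4.571 pc
= 14.90 ly

d ≈ 15 ly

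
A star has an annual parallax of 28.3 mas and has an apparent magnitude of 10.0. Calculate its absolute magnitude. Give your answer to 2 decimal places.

M ≈ 7.26

p = 28.3 mas = 0.0283″ → d = 1/p = 35.34 pc
5 log₁₀(d/10 pc) = 5 log₁₀(35.34) − 5 = 2.741
M = m − 5 log₁₀(d/10) = 10.0 − 2.741 = 7.259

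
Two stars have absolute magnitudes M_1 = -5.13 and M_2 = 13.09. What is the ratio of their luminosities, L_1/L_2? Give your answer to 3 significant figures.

L_1/L_2 ≈ 1.94×10^7

ΔM = M_1 − M_2 = -18.22
L_1/L_2 = 10^(−0.4 ΔM) = 10^7.288 = 1.941×10^7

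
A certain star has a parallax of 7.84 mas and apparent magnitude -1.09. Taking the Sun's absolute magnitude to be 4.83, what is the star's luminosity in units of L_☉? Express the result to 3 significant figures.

L/L_☉ ≈ 38000

d = 1/p = 1000/7.84 mas = 127.6 pc
M = m − 5 log₁₀ d + 5 = -1.09 − 5·2.1057 + 5 = -6.618
M − M_☉ = -6.618 − 4.83 = -11.448
L/L_☉ = 10^(−0.4 × -11.448) = 37960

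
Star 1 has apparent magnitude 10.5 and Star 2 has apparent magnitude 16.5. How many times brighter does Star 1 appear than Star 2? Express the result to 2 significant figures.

250

Magnitude difference = -6.0
Flux ratio = 10^(−0.4 Δm) = 10^(−0.4 × -6.0) = 10^2.400 = 251.2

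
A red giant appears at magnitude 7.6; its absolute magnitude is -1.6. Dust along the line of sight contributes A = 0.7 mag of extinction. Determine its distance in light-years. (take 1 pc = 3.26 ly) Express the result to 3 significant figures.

d ≈ 1630 ly

m − M = 5 log₁₀(d/10 pc) + A  ⇒  7.6 − (-1.6) − 0.7 = 5 log₁₀(d/10)
8.500 = 5 log₁₀(d/10)
log₁₀ d = (m − M − A)/5 + 1 = 2.7000
d = 10^2.7000 = 501.2 pc
= 1634 ly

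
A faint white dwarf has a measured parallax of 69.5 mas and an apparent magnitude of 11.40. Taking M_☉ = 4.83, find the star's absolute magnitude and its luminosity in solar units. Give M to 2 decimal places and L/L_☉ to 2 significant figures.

d = 1/p = 1000/69.5 mas = 14.39 pc
M = m − 5 log₁₀ d + 5 = 11.40 − 5·1.1580 + 5 = 10.610
M − M_☉ = 10.610 − 4.83 = 5.780
L/L_☉ = 10^(−0.4 × 5.780) = 4.876×10^-3

M ≈ 10.61; L/L_☉ ≈ 4.9×10^-3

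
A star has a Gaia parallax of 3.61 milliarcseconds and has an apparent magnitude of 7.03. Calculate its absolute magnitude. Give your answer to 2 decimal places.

p = 3.61 mas = 3.61×10^-3″ → d = 1/p = 277.0 pc
5 log₁₀(d/10 pc) = 5 log₁₀(277.0) − 5 = 7.212
M = m − 5 log₁₀(d/10) = 7.03 − 7.212 = -0.182

M ≈ -0.18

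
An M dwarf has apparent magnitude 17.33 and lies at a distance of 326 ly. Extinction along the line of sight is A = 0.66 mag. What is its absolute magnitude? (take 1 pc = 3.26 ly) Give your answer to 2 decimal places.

d = 326 ly / 3.26 = 100.0 pc
5 log₁₀(d/10 pc) = 5 log₁₀(100.0) − 5 = 5.000
M = m − 5 log₁₀(d/10) − A = 17.33 − 5.000 − 0.66 = 11.670

M ≈ 11.67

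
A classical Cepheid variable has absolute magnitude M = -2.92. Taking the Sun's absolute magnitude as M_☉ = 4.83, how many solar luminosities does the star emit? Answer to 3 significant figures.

L/L_☉ ≈ 1260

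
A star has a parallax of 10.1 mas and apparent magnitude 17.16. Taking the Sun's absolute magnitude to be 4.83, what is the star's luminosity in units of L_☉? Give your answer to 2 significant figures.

L/L_☉ ≈ 1.1×10^-3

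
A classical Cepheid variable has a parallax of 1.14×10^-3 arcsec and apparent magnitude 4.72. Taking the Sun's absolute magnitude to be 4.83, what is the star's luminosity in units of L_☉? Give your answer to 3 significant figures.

d = 1/p = 1/1.14×10^-3″ = 877.2 pc
M = m − 5 log₁₀ d + 5 = 4.72 − 5·2.9431 + 5 = -4.995
M − M_☉ = -4.995 − 4.83 = -9.825
L/L_☉ = 10^(−0.4 × -9.825) = 8515

L/L_☉ ≈ 8520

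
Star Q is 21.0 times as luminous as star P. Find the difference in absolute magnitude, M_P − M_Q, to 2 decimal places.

Pogson: ΔM = −2.5 log₁₀(ratio) = −2.5 log₁₀(21.0) = −2.5 × 1.3222 = -3.306
Star Q is brighter so has the smaller magnitude: M_P − M_Q is positive.

M_P − M_Q ≈ 3.31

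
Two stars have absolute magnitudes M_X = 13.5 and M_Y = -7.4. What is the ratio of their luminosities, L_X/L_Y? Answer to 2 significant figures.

ΔM = M_X − M_Y = 20.9
L_X/L_Y = 10^(−0.4 ΔM) = 10^-8.360 = 4.365×10^-9

L_X/L_Y ≈ 4.4×10^-9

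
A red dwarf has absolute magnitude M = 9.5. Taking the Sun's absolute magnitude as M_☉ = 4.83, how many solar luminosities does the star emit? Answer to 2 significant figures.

L/L_☉ ≈ 0.014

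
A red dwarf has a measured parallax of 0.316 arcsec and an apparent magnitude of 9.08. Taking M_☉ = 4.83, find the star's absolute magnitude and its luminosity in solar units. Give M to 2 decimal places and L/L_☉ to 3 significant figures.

M ≈ 11.58; L/L_☉ ≈ 2.00×10^-3

d = 1/p = 1/0.316″ = 3.165 pc
M = m − 5 log₁₀ d + 5 = 9.08 − 5·0.5003 + 5 = 11.578
M − M_☉ = 11.578 − 4.83 = 6.748
L/L_☉ = 10^(−0.4 × 6.748) = 1.998×10^-3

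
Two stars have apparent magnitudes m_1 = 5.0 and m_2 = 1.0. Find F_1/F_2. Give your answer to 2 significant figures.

F_1/F_2 ≈ 0.025

Δm = 5.0 − (1.0) = 4.0
Flux ratio = 10^(−0.4 Δm) = 10^(−0.4 × 4.0) = 10^-1.600 = 0.02512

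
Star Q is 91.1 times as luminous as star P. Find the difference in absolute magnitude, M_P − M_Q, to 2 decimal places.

M_P − M_Q ≈ 4.90

Pogson: ΔM = −2.5 log₁₀(ratio) = −2.5 log₁₀(91.1) = −2.5 × 1.9595 = -4.899
Star Q is brighter so has the smaller magnitude: M_P − M_Q is positive.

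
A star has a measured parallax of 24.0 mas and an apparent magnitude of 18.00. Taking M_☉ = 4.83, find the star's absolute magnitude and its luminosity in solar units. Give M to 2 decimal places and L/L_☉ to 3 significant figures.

d = 1/p = 1000/24.0 mas = 41.67 pc
M = m − 5 log₁₀ d + 5 = 18.00 − 5·1.6198 + 5 = 14.901
M − M_☉ = 14.901 − 4.83 = 10.071
L/L_☉ = 10^(−0.4 × 10.071) = 9.367×10^-5

M ≈ 14.90; L/L_☉ ≈ 9.37×10^-5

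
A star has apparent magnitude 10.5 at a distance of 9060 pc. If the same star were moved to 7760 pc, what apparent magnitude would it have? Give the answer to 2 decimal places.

m ≈ 10.16

Flux ∝ 1/d², so Δm = 5 log₁₀(d₂/d₁) = 5 log₁₀(7760/9060) = -0.336
m₂ = m₁ + Δm = 10.5 + (-0.336) = 10.164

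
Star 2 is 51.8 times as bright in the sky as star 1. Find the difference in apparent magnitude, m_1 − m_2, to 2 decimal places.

Pogson: Δm = −2.5 log₁₀(ratio) = −2.5 log₁₀(51.8) = −2.5 × 1.7143 = -4.286
Star 2 is brighter so has the smaller magnitude: m_1 − m_2 is positive.

m_1 − m_2 ≈ 4.29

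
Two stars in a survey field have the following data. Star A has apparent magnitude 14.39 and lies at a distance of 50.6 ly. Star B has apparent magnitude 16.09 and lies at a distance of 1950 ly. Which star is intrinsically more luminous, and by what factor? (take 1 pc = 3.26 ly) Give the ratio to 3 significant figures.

Star A: d = 50.6 ly / 3.26 = 15.52 pc
Star A: M = m − 5 log₁₀ d + 5 = 14.39 − 5·1.1909 + 5 = 13.435
Star B: d = 1950 ly / 3.26 = 598.2 pc
Star B: M = m − 5 log₁₀ d + 5 = 16.09 − 5·2.7768 + 5 = 7.206
ΔM = M_A − M_B = 13.435 − (7.206) = 6.229; smaller M is more luminous → Star B.
L ratio = 10^(0.4 |ΔM|) = 10^2.492 = 310.3

Star B is more luminous, by a factor of 310.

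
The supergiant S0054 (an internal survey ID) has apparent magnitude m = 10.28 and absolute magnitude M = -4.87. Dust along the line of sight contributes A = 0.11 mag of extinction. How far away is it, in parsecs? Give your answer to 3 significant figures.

d ≈ 10200 pc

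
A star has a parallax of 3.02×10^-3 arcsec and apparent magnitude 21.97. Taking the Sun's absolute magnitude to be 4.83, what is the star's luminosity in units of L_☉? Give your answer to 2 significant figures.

d = 1/p = 1/3.02×10^-3″ = 331.1 pc
M = m − 5 log₁₀ d + 5 = 21.97 − 5·2.5200 + 5 = 14.370
M − M_☉ = 14.370 − 4.83 = 9.540
L/L_☉ = 10^(−0.4 × 9.540) = 1.528×10^-4

L/L_☉ ≈ 1.5×10^-4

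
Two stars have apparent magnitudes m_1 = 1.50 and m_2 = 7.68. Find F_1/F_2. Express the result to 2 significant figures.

F_1/F_2 ≈ 300

Δm = 1.50 − (7.68) = -6.18
Flux ratio = 10^(−0.4 Δm) = 10^(−0.4 × -6.18) = 10^2.472 = 296.5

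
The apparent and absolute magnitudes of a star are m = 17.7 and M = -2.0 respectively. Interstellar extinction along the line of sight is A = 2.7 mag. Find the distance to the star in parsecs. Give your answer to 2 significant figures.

m − M = 5 log₁₀(d/10 pc) + A  ⇒  17.7 − (-2.0) − 2.7 = 5 log₁₀(d/10)
17.000 = 5 log₁₀(d/10)
log₁₀ d = (m − M − A)/5 + 1 = 4.4000
d = 10^4.4000 = 25120 pc

d ≈ 25000 pc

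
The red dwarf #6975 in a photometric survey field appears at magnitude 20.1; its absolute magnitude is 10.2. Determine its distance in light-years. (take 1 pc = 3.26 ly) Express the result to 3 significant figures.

μ = m − M = 9.900
m − M = 5 log₁₀ d − 5
log₁₀ d = (m − M)/5 + 1 = 2.9800
d = 10^2.9800 = 955.0 pc
= 3113 ly

d ≈ 3110 ly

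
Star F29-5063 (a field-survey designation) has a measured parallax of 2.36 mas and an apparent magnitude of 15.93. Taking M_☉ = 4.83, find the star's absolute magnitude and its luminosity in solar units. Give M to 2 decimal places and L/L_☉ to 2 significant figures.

d = 1/p = 1000/2.36 mas = 423.7 pc
M = m − 5 log₁₀ d + 5 = 15.93 − 5·2.6271 + 5 = 7.795
M − M_☉ = 7.795 − 4.83 = 2.965
L/L_☉ = 10^(−0.4 × 2.965) = 0.06519

M ≈ 7.79; L/L_☉ ≈ 0.065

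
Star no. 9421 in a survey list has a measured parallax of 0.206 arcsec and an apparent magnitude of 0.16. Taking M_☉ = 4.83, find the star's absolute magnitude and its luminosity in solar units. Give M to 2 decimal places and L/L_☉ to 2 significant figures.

d = 1/p = 1/0.206″ = 4.854 pc
M = m − 5 log₁₀ d + 5 = 0.16 − 5·0.6861 + 5 = 1.729
M − M_☉ = 1.729 − 4.83 = -3.101
L/L_☉ = 10^(−0.4 × -3.101) = 17.39

M ≈ 1.73; L/L_☉ ≈ 17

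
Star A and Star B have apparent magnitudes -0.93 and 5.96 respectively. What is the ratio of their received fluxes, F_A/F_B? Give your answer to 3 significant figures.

F_A/F_B ≈ 570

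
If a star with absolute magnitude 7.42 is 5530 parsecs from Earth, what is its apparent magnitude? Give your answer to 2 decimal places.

m = M + 5 log₁₀ d − 5 = 7.42 + 5·3.7427 − 5 = 21.134

m ≈ 21.13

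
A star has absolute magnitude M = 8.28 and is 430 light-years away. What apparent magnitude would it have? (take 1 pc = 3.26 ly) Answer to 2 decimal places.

d = 430 ly / 3.26 = 131.9 pc
m = M + 5 log₁₀ d − 5 = 8.28 + 5·2.1203 − 5 = 13.881

m ≈ 13.88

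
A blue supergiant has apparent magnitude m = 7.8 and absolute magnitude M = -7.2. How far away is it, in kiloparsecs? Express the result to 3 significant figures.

μ = m − M = 15.000
m − M = 5 log₁₀ d − 5
log₁₀ d = (m − M)/5 + 1 = 4.0000
d = 10^4.0000 = 10000 pc
= 10.00 kpc

d ≈ 10.0 kpc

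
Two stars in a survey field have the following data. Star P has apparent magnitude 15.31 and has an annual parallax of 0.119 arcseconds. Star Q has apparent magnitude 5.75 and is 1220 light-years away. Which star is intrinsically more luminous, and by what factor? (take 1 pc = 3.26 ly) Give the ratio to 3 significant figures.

Star P: d = 1/p = 1/0.119″ = 8.403 pc
Star P: M = m − 5 log₁₀ d + 5 = 15.31 − 5·0.9245 + 5 = 15.688
Star Q: d = 1220 ly / 3.26 = 374.2 pc
Star Q: M = m − 5 log₁₀ d + 5 = 5.75 − 5·2.5731 + 5 = -2.116
ΔM = M_P − M_Q = 15.688 − (-2.116) = 17.803; smaller M is more luminous → Star Q.
L ratio = 10^(0.4 |ΔM|) = 10^7.121 = 1.322×10^7

Star Q is more luminous, by a factor of 1.32×10^7.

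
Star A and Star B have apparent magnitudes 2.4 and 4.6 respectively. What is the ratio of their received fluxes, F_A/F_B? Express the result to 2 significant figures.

Magnitude difference = -2.2
Flux ratio = 10^(−0.4 Δm) = 10^(−0.4 × -2.2) = 10^0.880 = 7.586

F_A/F_B ≈ 7.6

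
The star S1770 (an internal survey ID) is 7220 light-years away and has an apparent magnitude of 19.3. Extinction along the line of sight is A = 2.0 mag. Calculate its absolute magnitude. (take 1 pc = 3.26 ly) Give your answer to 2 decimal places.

d = 7220 ly / 3.26 = 2215 pc
5 log₁₀(d/10 pc) = 5 log₁₀(2215) − 5 = 11.727
M = m − 5 log₁₀(d/10) − A = 19.3 − 11.727 − 2.0 = 5.573

M ≈ 5.57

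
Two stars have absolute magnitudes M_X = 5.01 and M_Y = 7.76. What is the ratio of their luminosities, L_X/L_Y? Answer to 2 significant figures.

L_X/L_Y ≈ 13

ΔM = M_X − M_Y = -2.75
L_X/L_Y = 10^(−0.4 ΔM) = 10^1.100 = 12.59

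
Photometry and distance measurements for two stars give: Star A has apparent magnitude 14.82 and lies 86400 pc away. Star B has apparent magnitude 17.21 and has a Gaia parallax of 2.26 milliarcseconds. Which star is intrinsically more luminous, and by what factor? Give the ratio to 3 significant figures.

Star A is more luminous, by a factor of 345000.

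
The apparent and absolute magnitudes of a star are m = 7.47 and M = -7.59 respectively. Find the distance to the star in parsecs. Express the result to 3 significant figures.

Distance modulus: m − M = 7.47 − (-7.59) = 15.060
m − M = 5 log₁₀ d − 5
log₁₀ d = (m − M)/5 + 1 = 4.0120
d = 10^4.0120 = 10280 pc

d ≈ 10300 pc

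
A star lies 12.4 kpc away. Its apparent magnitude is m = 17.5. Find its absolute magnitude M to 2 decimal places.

M ≈ 2.03

d = 12.4 kpc = 12400 pc
5 log₁₀(d/10 pc) = 5 log₁₀(12400) − 5 = 15.467
M = m − 5 log₁₀(d/10) = 17.5 − 15.467 = 2.033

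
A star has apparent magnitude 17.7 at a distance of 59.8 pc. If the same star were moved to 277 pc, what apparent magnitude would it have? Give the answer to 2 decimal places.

m ≈ 21.03

Flux ∝ 1/d², so Δm = 5 log₁₀(d₂/d₁) = 5 log₁₀(277/59.8) = 3.329
m₂ = m₁ + Δm = 17.7 + (3.329) = 21.029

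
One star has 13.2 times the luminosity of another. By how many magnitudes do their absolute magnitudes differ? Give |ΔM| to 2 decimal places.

|ΔM| ≈ 2.80

Pogson: ΔM = −2.5 log₁₀(ratio) = −2.5 log₁₀(13.2) = −2.5 × 1.1206 = -2.801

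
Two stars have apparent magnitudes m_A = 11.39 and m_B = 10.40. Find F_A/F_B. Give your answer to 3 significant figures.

F_A/F_B ≈ 0.402

Magnitude difference = 0.99
Flux ratio = 10^(−0.4 Δm) = 10^(−0.4 × 0.99) = 10^-0.396 = 0.4018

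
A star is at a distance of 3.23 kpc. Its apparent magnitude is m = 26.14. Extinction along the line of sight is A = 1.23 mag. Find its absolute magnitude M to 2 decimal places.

M ≈ 12.36

d = 3.23 kpc = 3230 pc
5 log₁₀(d/10 pc) = 5 log₁₀(3230) − 5 = 12.546
M = m − 5 log₁₀(d/10) − A = 26.14 − 12.546 − 1.23 = 12.364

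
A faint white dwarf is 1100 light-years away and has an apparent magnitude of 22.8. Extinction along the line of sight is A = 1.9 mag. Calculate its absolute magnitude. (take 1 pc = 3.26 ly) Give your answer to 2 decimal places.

d = 1100 ly / 3.26 = 337.4 pc
5 log₁₀(d/10 pc) = 5 log₁₀(337.4) − 5 = 7.641
M = m − 5 log₁₀(d/10) − A = 22.8 − 7.641 − 1.9 = 13.259

M ≈ 13.26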